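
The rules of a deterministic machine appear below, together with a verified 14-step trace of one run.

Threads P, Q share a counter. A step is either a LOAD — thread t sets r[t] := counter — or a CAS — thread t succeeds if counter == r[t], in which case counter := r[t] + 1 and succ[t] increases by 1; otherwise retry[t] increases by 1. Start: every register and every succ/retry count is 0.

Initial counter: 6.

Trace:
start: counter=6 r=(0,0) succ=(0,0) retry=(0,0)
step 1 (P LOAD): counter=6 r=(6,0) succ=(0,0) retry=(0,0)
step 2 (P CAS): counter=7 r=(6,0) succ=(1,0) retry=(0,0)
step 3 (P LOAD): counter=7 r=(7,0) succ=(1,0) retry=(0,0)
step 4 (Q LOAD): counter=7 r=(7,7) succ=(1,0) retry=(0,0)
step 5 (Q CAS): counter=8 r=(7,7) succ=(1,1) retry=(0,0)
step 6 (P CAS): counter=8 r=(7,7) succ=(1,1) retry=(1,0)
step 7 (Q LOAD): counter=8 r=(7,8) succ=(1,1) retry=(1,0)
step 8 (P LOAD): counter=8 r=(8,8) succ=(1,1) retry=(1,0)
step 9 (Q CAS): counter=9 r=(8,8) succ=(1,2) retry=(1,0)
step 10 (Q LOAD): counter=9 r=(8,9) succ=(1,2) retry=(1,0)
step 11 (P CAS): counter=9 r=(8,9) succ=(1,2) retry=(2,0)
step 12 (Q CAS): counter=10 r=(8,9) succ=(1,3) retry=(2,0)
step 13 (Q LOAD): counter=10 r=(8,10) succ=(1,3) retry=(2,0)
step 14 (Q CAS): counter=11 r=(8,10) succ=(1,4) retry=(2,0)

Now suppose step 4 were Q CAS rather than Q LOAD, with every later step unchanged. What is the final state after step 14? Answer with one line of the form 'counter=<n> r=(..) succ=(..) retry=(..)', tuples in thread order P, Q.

(re-executing from step 4 with the substitution; state before step 4: counter=7 r=(7,0) succ=(1,0) retry=(0,0))
step 4 (Q CAS): counter=7 r=(7,0) succ=(1,0) retry=(0,1)
step 5 (Q CAS): counter=7 r=(7,0) succ=(1,0) retry=(0,2)
step 6 (P CAS): counter=8 r=(7,0) succ=(2,0) retry=(0,2)
step 7 (Q LOAD): counter=8 r=(7,8) succ=(2,0) retry=(0,2)
step 8 (P LOAD): counter=8 r=(8,8) succ=(2,0) retry=(0,2)
step 9 (Q CAS): counter=9 r=(8,8) succ=(2,1) retry=(0,2)
step 10 (Q LOAD): counter=9 r=(8,9) succ=(2,1) retry=(0,2)
step 11 (P CAS): counter=9 r=(8,9) succ=(2,1) retry=(1,2)
step 12 (Q CAS): counter=10 r=(8,9) succ=(2,2) retry=(1,2)
step 13 (Q LOAD): counter=10 r=(8,10) succ=(2,2) retry=(1,2)
step 14 (Q CAS): counter=11 r=(8,10) succ=(2,3) retry=(1,2)

counter=11 r=(8,10) succ=(2,3) retry=(1,2)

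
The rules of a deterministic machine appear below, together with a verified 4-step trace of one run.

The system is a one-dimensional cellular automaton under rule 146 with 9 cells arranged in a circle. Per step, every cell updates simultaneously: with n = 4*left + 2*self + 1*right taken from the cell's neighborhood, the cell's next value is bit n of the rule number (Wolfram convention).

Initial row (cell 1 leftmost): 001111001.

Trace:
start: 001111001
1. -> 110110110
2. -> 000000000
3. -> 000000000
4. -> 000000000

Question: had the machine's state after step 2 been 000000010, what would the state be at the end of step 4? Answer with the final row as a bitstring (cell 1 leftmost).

100001000

state after step 2 := 000000010
3. -> 000000101
4. -> 100001000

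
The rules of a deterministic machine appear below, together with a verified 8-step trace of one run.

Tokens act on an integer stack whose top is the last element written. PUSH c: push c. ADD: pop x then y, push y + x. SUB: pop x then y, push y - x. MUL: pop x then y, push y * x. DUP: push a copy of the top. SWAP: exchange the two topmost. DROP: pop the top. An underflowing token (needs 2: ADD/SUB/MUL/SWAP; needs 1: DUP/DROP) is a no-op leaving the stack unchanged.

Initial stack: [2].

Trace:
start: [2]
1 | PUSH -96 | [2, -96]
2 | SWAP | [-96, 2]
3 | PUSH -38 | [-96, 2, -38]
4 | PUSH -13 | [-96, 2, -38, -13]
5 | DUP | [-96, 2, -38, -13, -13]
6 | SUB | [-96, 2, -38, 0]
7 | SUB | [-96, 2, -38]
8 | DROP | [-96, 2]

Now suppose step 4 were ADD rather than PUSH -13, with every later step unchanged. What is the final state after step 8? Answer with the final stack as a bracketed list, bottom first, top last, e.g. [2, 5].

[]

(re-executing from step 4 with the substitution; state before step 4: [-96, 2, -38])
4 | ADD | [-96, -36]
5 | DUP | [-96, -36, -36]
6 | SUB | [-96, 0]
7 | SUB | [-96]
8 | DROP | []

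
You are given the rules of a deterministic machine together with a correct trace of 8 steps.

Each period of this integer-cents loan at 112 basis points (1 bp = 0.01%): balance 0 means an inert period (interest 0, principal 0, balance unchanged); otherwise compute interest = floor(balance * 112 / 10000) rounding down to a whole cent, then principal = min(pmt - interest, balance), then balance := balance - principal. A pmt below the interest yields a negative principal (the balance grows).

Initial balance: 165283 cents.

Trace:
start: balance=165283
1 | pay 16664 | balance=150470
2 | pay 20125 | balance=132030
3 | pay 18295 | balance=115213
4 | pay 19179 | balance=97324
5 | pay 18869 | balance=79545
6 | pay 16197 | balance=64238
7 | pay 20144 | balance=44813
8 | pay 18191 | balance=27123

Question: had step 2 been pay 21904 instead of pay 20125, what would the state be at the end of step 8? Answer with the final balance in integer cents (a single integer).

(re-executing from step 2 with the substitution; state before step 2: balance=150470)
2 | pay 21904 | balance=130251
3 | pay 18295 | balance=113414
4 | pay 19179 | balance=95505
5 | pay 18869 | balance=77705
6 | pay 16197 | balance=62378
7 | pay 20144 | balance=42932
8 | pay 18191 | balance=25221

25221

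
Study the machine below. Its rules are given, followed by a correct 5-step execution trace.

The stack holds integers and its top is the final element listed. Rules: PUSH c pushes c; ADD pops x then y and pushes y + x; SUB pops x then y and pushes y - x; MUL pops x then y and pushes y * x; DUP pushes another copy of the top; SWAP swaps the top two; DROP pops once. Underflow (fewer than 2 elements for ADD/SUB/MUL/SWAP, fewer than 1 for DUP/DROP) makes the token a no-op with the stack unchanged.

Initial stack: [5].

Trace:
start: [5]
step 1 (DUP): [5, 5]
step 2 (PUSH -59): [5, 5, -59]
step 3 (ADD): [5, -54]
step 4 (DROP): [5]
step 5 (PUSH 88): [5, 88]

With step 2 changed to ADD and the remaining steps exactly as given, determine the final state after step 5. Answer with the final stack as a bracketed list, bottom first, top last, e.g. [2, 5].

(re-executing from step 2 with the substitution; state before step 2: [5, 5])
step 2 (ADD): [10]
step 3 (ADD): [10]
step 4 (DROP): []
step 5 (PUSH 88): [88]

[88]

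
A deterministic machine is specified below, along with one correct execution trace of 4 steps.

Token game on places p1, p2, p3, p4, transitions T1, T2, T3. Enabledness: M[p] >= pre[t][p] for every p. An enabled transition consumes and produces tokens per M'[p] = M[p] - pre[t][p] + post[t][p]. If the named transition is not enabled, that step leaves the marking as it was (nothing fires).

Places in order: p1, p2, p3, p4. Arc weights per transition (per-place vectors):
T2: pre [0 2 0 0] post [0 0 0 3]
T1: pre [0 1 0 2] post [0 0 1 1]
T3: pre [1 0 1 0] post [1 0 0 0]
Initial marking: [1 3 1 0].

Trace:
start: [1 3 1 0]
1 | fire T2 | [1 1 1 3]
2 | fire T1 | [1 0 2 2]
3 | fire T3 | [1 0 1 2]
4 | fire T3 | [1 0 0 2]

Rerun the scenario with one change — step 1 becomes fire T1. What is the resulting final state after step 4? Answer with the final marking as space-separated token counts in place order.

(re-executing from step 1 with the substitution; state before step 1: [1 3 1 0])
1 | fire T1 | [1 3 1 0]
2 | fire T1 | [1 3 1 0]
3 | fire T3 | [1 3 0 0]
4 | fire T3 | [1 3 0 0]

1 3 0 0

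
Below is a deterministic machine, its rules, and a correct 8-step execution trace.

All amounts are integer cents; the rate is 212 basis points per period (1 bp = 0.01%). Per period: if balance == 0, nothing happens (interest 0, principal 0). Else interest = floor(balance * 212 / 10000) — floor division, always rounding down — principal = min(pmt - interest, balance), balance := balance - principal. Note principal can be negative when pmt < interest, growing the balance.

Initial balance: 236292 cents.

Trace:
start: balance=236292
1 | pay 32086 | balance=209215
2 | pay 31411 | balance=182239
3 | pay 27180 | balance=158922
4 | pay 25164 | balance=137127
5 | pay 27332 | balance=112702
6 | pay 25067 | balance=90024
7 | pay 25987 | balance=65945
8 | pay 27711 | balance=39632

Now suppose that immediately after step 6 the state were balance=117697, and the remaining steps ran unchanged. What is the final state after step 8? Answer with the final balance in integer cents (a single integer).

68491

state after step 6 := balance=117697
7 | pay 25987 | balance=94205
8 | pay 27711 | balance=68491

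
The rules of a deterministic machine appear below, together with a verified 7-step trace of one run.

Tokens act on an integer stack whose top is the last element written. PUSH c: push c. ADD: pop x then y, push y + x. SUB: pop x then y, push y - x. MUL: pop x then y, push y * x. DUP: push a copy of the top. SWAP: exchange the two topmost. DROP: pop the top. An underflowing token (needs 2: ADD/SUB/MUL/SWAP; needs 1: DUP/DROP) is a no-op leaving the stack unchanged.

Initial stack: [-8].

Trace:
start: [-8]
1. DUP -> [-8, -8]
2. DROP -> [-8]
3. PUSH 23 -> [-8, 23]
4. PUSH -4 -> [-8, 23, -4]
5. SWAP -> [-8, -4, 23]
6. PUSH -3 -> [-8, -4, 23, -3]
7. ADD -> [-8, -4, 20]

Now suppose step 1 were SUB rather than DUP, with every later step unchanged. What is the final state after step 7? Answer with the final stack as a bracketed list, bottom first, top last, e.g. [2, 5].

[-4, 20]

(re-executing from step 1 with the substitution; state before step 1: [-8])
1. SUB -> [-8]
2. DROP -> []
3. PUSH 23 -> [23]
4. PUSH -4 -> [23, -4]
5. SWAP -> [-4, 23]
6. PUSH -3 -> [-4, 23, -3]
7. ADD -> [-4, 20]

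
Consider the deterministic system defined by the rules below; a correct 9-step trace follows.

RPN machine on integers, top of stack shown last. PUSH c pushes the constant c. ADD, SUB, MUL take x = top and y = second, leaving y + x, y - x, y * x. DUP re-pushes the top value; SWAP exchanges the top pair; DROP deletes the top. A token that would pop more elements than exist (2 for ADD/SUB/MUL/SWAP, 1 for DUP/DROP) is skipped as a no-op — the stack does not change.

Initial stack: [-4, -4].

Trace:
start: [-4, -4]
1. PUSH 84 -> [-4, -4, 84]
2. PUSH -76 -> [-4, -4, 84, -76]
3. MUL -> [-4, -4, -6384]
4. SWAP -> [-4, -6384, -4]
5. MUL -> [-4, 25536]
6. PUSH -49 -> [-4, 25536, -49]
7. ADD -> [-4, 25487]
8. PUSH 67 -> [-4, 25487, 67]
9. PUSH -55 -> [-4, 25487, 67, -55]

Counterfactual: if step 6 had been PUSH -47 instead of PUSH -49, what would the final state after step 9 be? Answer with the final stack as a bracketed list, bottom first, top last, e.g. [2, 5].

(re-executing from step 6 with the substitution; state before step 6: [-4, 25536])
6. PUSH -47 -> [-4, 25536, -47]
7. ADD -> [-4, 25489]
8. PUSH 67 -> [-4, 25489, 67]
9. PUSH -55 -> [-4, 25489, 67, -55]

[-4, 25489, 67, -55]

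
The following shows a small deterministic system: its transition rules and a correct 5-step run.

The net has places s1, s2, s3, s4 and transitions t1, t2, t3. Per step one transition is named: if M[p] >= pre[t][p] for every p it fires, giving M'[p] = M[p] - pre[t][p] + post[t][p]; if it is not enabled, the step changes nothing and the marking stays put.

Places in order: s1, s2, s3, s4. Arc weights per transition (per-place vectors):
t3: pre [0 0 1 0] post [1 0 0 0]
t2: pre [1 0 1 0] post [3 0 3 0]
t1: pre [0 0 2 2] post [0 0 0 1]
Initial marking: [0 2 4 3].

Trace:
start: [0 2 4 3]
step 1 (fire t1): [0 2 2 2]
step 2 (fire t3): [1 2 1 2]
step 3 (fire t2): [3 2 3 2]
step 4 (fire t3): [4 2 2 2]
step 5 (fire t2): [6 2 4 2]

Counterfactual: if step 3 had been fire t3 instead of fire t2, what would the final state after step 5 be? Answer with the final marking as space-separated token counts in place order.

(re-executing from step 3 with the substitution; state before step 3: [1 2 1 2])
step 3 (fire t3): [2 2 0 2]
step 4 (fire t3): [2 2 0 2]
step 5 (fire t2): [2 2 0 2]

2 2 0 2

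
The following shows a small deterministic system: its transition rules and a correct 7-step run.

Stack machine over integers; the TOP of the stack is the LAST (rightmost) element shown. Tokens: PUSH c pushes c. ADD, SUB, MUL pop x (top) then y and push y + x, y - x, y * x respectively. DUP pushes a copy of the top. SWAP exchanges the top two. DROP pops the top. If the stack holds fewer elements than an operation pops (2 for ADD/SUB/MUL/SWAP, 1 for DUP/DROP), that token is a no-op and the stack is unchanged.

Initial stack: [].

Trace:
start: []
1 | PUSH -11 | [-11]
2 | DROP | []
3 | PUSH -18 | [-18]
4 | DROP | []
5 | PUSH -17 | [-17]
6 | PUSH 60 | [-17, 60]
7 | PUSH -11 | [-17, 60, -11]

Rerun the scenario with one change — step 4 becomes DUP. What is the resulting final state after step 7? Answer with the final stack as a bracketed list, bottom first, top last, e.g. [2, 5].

[-18, -18, -17, 60, -11]

(re-executing from step 4 with the substitution; state before step 4: [-18])
4 | DUP | [-18, -18]
5 | PUSH -17 | [-18, -18, -17]
6 | PUSH 60 | [-18, -18, -17, 60]
7 | PUSH -11 | [-18, -18, -17, 60, -11]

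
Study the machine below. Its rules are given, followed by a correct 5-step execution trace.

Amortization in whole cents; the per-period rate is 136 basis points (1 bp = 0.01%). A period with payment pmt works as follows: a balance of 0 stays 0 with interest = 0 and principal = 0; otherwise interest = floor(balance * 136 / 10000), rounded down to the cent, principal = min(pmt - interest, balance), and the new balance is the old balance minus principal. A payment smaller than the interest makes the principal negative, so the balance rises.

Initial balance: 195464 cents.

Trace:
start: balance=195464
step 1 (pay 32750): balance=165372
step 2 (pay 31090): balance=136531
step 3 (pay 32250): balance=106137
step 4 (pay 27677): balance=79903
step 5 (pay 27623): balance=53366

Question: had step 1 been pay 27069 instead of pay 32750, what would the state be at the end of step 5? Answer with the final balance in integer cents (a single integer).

(re-executing from step 1 with the substitution; state before step 1: balance=195464)
step 1 (pay 27069): balance=171053
step 2 (pay 31090): balance=142289
step 3 (pay 32250): balance=111974
step 4 (pay 27677): balance=85819
step 5 (pay 27623): balance=59363

59363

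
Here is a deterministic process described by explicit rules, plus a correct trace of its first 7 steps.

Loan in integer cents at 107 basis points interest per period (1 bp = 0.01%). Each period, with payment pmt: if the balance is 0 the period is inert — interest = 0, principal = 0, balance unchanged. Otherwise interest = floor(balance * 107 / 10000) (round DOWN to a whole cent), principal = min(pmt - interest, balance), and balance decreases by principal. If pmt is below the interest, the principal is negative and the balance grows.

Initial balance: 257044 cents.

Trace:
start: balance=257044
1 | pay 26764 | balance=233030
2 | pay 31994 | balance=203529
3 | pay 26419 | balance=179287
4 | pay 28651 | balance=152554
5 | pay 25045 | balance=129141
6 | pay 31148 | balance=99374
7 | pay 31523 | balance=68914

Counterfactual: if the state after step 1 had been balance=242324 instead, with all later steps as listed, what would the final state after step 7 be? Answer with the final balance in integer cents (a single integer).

78820

state after step 1 := balance=242324
2 | pay 31994 | balance=212922
3 | pay 26419 | balance=188781
4 | pay 28651 | balance=162149
5 | pay 25045 | balance=138838
6 | pay 31148 | balance=109175
7 | pay 31523 | balance=78820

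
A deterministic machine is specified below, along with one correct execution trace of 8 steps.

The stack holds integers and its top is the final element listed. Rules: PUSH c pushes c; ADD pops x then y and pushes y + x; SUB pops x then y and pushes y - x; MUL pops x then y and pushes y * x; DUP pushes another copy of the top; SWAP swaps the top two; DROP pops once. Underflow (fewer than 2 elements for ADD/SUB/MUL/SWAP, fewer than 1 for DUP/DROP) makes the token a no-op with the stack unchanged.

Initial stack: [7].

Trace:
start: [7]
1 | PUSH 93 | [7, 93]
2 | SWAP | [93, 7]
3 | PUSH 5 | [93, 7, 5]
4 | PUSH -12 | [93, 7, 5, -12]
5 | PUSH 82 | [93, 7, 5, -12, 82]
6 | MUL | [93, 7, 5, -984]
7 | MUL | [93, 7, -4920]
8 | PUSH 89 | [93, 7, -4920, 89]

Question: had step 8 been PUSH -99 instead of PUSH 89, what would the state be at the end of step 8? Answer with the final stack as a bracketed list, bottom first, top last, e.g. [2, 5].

(re-executing from step 8 with the substitution; state before step 8: [93, 7, -4920])
8 | PUSH -99 | [93, 7, -4920, -99]

[93, 7, -4920, -99]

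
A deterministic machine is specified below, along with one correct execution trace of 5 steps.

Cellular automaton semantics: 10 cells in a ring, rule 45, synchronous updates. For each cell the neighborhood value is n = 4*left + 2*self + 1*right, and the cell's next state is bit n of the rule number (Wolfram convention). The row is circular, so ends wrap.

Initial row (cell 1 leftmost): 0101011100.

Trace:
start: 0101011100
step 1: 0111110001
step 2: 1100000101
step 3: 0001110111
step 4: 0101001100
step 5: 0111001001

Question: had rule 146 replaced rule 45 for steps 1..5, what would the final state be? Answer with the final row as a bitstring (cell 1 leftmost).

1000001000

(re-executing steps 1..5 under rule 146; state before step 1: 0101011100)
step 1: 1000001010
step 2: 0100010000
step 3: 1010101000
step 4: 0000000101
step 5: 1000001000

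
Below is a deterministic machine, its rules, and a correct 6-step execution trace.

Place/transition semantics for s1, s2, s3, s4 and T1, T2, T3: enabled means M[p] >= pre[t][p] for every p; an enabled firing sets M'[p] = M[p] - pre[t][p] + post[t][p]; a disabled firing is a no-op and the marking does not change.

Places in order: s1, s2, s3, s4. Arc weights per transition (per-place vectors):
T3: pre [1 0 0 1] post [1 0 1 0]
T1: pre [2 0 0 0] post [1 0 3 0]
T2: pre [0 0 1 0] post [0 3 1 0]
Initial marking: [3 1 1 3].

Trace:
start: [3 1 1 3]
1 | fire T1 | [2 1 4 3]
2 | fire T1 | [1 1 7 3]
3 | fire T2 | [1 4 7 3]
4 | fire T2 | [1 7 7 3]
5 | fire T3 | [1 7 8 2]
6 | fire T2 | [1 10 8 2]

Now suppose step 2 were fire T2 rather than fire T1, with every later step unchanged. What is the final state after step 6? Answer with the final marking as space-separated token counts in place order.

(re-executing from step 2 with the substitution; state before step 2: [2 1 4 3])
2 | fire T2 | [2 4 4 3]
3 | fire T2 | [2 7 4 3]
4 | fire T2 | [2 10 4 3]
5 | fire T3 | [2 10 5 2]
6 | fire T2 | [2 13 5 2]

2 13 5 2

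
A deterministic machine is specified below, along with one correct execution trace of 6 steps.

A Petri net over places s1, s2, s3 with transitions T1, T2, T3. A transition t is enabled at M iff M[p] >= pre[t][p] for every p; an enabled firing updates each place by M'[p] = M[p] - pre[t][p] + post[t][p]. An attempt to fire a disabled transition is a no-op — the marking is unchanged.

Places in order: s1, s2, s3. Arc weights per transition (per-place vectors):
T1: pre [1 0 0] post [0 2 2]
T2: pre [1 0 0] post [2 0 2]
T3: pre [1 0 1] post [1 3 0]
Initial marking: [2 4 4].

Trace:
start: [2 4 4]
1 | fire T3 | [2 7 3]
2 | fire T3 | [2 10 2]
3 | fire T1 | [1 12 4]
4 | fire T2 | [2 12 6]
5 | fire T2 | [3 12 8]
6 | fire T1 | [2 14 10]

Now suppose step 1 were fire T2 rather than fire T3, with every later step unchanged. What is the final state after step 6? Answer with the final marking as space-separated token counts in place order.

3 11 13

(re-executing from step 1 with the substitution; state before step 1: [2 4 4])
1 | fire T2 | [3 4 6]
2 | fire T3 | [3 7 5]
3 | fire T1 | [2 9 7]
4 | fire T2 | [3 9 9]
5 | fire T2 | [4 9 11]
6 | fire T1 | [3 11 13]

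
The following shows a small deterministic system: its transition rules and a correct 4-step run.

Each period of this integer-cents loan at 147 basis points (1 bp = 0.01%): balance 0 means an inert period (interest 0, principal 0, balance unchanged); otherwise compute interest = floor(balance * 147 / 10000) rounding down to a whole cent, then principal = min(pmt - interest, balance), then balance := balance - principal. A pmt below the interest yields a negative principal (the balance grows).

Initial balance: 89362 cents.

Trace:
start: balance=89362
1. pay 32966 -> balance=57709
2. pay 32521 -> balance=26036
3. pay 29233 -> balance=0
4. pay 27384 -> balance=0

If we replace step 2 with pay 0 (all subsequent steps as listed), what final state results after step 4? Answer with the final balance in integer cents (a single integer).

(re-executing from step 2 with the substitution; state before step 2: balance=57709)
2. pay 0 -> balance=58557
3. pay 29233 -> balance=30184
4. pay 27384 -> balance=3243

3243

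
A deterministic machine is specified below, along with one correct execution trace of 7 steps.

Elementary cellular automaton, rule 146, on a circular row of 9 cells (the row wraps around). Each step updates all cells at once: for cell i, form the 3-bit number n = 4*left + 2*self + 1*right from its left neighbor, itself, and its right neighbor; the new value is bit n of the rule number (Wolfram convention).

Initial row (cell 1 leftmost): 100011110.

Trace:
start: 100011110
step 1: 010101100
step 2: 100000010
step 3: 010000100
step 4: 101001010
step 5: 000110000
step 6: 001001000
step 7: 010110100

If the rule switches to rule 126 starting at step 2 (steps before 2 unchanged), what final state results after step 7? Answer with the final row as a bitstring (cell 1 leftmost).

(re-executing steps 2..7 under rule 126; state before step 2: 010101100)
step 2: 111111110
step 3: 100000011
step 4: 110000110
step 5: 111001111
step 6: 001111000
step 7: 011001100

011001100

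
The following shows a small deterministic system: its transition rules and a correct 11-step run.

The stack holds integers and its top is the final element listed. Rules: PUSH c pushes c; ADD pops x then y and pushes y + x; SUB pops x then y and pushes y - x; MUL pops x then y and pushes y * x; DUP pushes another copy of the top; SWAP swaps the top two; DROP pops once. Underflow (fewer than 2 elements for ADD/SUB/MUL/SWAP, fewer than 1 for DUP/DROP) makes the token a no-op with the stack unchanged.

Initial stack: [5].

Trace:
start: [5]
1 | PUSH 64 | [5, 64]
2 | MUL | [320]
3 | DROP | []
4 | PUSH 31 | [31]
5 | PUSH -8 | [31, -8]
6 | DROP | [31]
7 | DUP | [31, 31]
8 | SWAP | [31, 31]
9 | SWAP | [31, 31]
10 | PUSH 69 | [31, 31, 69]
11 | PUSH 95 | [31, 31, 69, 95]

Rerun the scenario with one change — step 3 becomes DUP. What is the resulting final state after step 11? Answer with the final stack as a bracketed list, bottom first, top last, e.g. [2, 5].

[320, 320, 31, 31, 69, 95]

(re-executing from step 3 with the substitution; state before step 3: [320])
3 | DUP | [320, 320]
4 | PUSH 31 | [320, 320, 31]
5 | PUSH -8 | [320, 320, 31, -8]
6 | DROP | [320, 320, 31]
7 | DUP | [320, 320, 31, 31]
8 | SWAP | [320, 320, 31, 31]
9 | SWAP | [320, 320, 31, 31]
10 | PUSH 69 | [320, 320, 31, 31, 69]
11 | PUSH 95 | [320, 320, 31, 31, 69, 95]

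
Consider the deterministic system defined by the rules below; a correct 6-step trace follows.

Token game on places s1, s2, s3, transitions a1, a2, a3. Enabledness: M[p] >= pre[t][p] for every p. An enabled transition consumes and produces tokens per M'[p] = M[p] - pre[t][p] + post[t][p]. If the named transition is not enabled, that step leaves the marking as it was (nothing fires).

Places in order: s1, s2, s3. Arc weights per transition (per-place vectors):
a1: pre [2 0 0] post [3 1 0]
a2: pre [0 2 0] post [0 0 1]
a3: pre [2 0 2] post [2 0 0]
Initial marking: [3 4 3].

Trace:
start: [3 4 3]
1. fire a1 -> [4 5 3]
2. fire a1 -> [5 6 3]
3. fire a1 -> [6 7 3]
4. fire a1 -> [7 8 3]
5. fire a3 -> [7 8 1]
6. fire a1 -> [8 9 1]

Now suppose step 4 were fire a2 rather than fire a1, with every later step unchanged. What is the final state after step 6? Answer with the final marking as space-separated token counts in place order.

(re-executing from step 4 with the substitution; state before step 4: [6 7 3])
4. fire a2 -> [6 5 4]
5. fire a3 -> [6 5 2]
6. fire a1 -> [7 6 2]

7 6 2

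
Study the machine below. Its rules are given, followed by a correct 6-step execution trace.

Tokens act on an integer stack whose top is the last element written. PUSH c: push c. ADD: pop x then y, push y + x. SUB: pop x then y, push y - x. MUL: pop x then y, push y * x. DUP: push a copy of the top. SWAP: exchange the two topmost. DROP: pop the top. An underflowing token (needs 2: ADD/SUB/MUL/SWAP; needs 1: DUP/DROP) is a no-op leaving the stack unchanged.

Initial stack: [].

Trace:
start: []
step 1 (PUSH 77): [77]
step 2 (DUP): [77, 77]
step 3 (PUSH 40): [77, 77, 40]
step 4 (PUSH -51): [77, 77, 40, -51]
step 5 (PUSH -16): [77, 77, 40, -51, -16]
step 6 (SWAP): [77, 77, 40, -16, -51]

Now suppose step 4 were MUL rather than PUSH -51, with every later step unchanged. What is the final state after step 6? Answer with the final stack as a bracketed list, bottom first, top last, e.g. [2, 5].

(re-executing from step 4 with the substitution; state before step 4: [77, 77, 40])
step 4 (MUL): [77, 3080]
step 5 (PUSH -16): [77, 3080, -16]
step 6 (SWAP): [77, -16, 3080]

[77, -16, 3080]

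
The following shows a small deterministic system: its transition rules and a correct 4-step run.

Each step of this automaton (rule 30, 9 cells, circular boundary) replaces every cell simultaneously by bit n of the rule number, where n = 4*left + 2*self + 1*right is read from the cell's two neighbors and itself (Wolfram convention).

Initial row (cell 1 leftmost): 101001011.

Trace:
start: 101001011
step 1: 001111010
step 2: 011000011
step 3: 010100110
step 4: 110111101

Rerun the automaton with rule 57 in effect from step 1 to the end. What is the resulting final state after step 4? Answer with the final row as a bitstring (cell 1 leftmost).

010010101

(re-executing steps 1..4 under rule 57; state before step 1: 101001011)
step 1: 010100110
step 2: 001010101
step 3: 100101010
step 4: 010010101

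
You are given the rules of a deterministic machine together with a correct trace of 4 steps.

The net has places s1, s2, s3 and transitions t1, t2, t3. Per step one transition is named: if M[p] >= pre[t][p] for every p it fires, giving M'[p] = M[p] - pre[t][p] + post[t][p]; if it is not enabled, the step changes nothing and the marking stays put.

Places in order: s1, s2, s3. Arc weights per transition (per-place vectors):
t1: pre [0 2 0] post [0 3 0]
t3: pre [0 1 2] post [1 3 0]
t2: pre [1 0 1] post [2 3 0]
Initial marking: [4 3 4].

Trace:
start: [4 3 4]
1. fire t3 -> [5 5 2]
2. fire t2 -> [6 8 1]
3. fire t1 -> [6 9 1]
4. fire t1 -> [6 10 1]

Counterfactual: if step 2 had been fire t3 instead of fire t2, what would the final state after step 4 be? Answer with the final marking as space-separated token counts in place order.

6 9 0

(re-executing from step 2 with the substitution; state before step 2: [5 5 2])
2. fire t3 -> [6 7 0]
3. fire t1 -> [6 8 0]
4. fire t1 -> [6 9 0]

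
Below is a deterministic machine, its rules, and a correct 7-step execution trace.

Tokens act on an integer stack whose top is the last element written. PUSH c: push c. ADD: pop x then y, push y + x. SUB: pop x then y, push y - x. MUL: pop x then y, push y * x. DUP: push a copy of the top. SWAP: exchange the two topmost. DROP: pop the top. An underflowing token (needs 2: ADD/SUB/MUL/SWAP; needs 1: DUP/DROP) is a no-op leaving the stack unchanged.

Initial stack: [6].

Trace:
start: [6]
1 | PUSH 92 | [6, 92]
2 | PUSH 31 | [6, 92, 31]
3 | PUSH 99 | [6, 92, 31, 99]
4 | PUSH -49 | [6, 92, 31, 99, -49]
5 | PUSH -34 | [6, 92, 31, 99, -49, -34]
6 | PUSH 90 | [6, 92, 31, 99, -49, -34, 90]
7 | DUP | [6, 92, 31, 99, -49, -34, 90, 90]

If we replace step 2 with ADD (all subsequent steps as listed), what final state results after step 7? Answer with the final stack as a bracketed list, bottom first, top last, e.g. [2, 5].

(re-executing from step 2 with the substitution; state before step 2: [6, 92])
2 | ADD | [98]
3 | PUSH 99 | [98, 99]
4 | PUSH -49 | [98, 99, -49]
5 | PUSH -34 | [98, 99, -49, -34]
6 | PUSH 90 | [98, 99, -49, -34, 90]
7 | DUP | [98, 99, -49, -34, 90, 90]

[98, 99, -49, -34, 90, 90]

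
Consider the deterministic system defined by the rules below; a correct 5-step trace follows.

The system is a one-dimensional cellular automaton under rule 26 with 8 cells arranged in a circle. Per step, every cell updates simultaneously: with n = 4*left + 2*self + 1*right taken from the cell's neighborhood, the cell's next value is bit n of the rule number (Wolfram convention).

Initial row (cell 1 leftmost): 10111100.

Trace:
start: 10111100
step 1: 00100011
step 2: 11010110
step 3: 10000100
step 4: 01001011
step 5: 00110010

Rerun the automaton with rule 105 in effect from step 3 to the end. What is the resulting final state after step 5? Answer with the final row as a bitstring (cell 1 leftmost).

10101011

(re-executing steps 3..5 under rule 105; state before step 3: 11010110)
step 3: 11101111
step 4: 00111000
step 5: 10101011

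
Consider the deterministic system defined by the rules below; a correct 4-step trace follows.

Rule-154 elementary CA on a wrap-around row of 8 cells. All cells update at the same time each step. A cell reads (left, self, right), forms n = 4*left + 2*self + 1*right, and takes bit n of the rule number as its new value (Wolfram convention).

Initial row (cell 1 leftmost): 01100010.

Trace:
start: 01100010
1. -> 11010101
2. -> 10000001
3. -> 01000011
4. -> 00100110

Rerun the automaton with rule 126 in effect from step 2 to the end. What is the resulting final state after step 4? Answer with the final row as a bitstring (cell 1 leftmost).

(re-executing steps 2..4 under rule 126; state before step 2: 11010101)
2. -> 01111111
3. -> 11000001
4. -> 01100011

01100011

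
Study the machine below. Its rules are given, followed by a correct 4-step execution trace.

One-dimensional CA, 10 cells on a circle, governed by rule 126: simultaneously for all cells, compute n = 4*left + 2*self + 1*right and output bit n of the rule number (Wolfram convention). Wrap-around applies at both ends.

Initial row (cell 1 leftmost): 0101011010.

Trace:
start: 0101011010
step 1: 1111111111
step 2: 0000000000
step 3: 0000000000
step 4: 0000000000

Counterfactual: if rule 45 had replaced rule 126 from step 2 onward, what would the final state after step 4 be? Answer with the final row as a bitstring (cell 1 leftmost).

0000000000

(re-executing steps 2..4 under rule 45; state before step 2: 1111111111)
step 2: 0000000000
step 3: 1111111111
step 4: 0000000000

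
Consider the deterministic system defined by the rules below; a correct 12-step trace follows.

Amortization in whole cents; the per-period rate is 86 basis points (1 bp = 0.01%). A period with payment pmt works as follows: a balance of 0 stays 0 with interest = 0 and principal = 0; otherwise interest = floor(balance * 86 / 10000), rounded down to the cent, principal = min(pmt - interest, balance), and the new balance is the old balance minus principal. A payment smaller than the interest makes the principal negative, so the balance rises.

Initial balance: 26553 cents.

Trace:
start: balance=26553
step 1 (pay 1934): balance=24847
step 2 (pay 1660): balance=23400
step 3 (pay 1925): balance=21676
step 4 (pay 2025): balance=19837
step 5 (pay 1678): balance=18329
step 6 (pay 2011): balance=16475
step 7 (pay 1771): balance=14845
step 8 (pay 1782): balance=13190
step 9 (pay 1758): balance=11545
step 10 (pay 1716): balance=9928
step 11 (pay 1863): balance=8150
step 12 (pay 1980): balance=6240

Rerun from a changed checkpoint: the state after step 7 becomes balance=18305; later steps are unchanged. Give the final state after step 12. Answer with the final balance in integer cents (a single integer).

9850

state after step 7 := balance=18305
step 8 (pay 1782): balance=16680
step 9 (pay 1758): balance=15065
step 10 (pay 1716): balance=13478
step 11 (pay 1863): balance=11730
step 12 (pay 1980): balance=9850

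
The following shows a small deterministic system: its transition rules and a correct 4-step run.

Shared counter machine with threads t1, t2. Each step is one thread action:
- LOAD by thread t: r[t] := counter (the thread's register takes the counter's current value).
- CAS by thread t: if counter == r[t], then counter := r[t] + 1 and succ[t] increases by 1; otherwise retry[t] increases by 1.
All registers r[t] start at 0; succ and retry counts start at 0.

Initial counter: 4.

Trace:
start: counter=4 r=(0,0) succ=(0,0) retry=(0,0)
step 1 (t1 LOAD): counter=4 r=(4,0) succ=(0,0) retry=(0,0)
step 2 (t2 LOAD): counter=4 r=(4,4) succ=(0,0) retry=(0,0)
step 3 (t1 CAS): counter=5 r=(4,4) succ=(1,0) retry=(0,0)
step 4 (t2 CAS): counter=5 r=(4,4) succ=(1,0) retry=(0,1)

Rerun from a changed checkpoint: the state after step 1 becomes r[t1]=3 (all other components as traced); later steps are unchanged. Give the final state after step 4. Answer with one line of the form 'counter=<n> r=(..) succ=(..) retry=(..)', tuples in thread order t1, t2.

counter=5 r=(3,4) succ=(0,1) retry=(1,0)

state after step 1 := counter=4 r=(3,0) succ=(0,0) retry=(0,0)
step 2 (t2 LOAD): counter=4 r=(3,4) succ=(0,0) retry=(0,0)
step 3 (t1 CAS): counter=4 r=(3,4) succ=(0,0) retry=(1,0)
step 4 (t2 CAS): counter=5 r=(3,4) succ=(0,1) retry=(1,0)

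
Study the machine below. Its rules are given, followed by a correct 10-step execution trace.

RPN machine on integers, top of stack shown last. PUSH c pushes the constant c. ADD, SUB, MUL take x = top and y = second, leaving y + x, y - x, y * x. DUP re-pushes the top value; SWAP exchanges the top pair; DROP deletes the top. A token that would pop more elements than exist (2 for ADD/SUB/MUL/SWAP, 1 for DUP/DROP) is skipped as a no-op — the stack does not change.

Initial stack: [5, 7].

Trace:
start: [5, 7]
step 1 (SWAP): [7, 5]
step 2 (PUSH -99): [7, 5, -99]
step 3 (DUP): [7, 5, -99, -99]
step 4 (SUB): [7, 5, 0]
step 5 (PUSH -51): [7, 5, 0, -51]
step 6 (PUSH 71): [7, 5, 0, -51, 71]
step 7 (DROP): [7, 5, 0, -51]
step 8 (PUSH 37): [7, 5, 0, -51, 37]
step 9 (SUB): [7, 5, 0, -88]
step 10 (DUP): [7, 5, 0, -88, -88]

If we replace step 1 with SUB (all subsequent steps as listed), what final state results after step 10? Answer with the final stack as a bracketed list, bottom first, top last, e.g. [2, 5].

[-2, 0, -88, -88]

(re-executing from step 1 with the substitution; state before step 1: [5, 7])
step 1 (SUB): [-2]
step 2 (PUSH -99): [-2, -99]
step 3 (DUP): [-2, -99, -99]
step 4 (SUB): [-2, 0]
step 5 (PUSH -51): [-2, 0, -51]
step 6 (PUSH 71): [-2, 0, -51, 71]
step 7 (DROP): [-2, 0, -51]
step 8 (PUSH 37): [-2, 0, -51, 37]
step 9 (SUB): [-2, 0, -88]
step 10 (DUP): [-2, 0, -88, -88]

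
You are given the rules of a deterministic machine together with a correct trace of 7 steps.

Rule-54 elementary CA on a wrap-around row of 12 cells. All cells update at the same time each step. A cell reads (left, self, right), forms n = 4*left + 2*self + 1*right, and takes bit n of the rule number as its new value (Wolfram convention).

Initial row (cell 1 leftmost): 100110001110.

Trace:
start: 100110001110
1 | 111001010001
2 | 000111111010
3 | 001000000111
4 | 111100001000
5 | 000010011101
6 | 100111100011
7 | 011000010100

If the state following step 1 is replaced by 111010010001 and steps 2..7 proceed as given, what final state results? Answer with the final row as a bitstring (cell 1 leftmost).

011000010100

state after step 1 := 111010010001
2 | 000111111010
3 | 001000000111
4 | 111100001000
5 | 000010011101
6 | 100111100011
7 | 011000010100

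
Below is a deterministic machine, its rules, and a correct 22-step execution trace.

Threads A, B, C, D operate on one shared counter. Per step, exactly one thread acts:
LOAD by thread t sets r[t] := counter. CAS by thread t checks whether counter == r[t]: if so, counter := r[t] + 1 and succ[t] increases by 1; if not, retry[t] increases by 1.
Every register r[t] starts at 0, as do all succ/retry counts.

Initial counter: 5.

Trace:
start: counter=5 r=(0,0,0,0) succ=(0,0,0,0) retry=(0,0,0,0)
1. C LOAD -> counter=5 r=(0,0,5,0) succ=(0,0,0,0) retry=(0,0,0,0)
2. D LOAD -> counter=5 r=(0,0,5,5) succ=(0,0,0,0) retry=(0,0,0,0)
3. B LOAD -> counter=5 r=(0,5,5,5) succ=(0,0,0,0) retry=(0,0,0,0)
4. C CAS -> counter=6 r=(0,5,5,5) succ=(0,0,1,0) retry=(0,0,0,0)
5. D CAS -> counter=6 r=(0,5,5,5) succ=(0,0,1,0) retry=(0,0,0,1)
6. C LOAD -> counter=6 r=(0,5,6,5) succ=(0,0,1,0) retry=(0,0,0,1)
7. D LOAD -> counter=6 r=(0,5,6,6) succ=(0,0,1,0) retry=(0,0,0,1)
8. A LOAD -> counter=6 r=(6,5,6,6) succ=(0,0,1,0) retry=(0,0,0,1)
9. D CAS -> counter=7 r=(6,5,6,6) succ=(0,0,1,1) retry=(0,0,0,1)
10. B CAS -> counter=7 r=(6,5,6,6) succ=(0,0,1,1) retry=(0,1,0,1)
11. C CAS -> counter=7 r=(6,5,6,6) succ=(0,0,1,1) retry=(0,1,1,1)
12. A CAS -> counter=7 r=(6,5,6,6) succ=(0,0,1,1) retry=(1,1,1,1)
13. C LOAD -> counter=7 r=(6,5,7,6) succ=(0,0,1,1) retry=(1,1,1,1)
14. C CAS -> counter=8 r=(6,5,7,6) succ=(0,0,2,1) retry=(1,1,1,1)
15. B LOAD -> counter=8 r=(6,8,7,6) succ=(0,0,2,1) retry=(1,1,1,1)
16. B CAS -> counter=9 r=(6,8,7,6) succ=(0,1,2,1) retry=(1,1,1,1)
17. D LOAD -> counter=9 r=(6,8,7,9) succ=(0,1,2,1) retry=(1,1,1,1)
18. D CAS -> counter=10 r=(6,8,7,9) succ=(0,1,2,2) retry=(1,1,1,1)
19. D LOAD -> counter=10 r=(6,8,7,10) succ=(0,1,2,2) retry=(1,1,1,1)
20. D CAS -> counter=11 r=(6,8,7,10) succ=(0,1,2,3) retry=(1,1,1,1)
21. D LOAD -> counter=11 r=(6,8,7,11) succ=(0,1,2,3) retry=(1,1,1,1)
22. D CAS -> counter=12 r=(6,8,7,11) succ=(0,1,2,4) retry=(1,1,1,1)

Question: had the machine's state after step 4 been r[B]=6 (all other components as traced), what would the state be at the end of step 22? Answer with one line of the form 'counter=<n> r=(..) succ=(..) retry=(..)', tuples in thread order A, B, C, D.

counter=12 r=(6,8,7,11) succ=(0,1,2,4) retry=(1,1,1,1)

state after step 4 := counter=6 r=(0,6,5,5) succ=(0,0,1,0) retry=(0,0,0,0)
5. D CAS -> counter=6 r=(0,6,5,5) succ=(0,0,1,0) retry=(0,0,0,1)
6. C LOAD -> counter=6 r=(0,6,6,5) succ=(0,0,1,0) retry=(0,0,0,1)
7. D LOAD -> counter=6 r=(0,6,6,6) succ=(0,0,1,0) retry=(0,0,0,1)
8. A LOAD -> counter=6 r=(6,6,6,6) succ=(0,0,1,0) retry=(0,0,0,1)
9. D CAS -> counter=7 r=(6,6,6,6) succ=(0,0,1,1) retry=(0,0,0,1)
10. B CAS -> counter=7 r=(6,6,6,6) succ=(0,0,1,1) retry=(0,1,0,1)
11. C CAS -> counter=7 r=(6,6,6,6) succ=(0,0,1,1) retry=(0,1,1,1)
12. A CAS -> counter=7 r=(6,6,6,6) succ=(0,0,1,1) retry=(1,1,1,1)
13. C LOAD -> counter=7 r=(6,6,7,6) succ=(0,0,1,1) retry=(1,1,1,1)
14. C CAS -> counter=8 r=(6,6,7,6) succ=(0,0,2,1) retry=(1,1,1,1)
15. B LOAD -> counter=8 r=(6,8,7,6) succ=(0,0,2,1) retry=(1,1,1,1)
16. B CAS -> counter=9 r=(6,8,7,6) succ=(0,1,2,1) retry=(1,1,1,1)
17. D LOAD -> counter=9 r=(6,8,7,9) succ=(0,1,2,1) retry=(1,1,1,1)
18. D CAS -> counter=10 r=(6,8,7,9) succ=(0,1,2,2) retry=(1,1,1,1)
19. D LOAD -> counter=10 r=(6,8,7,10) succ=(0,1,2,2) retry=(1,1,1,1)
20. D CAS -> counter=11 r=(6,8,7,10) succ=(0,1,2,3) retry=(1,1,1,1)
21. D LOAD -> counter=11 r=(6,8,7,11) succ=(0,1,2,3) retry=(1,1,1,1)
22. D CAS -> counter=12 r=(6,8,7,11) succ=(0,1,2,4) retry=(1,1,1,1)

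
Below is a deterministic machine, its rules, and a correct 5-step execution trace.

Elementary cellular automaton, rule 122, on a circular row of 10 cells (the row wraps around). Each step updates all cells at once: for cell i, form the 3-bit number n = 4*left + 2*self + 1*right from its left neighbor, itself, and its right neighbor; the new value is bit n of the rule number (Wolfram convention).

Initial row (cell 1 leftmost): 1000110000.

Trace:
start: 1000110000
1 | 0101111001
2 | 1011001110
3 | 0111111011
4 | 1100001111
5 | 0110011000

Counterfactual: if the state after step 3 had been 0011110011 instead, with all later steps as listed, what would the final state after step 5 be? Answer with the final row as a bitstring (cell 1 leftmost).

state after step 3 := 0011110011
4 | 1110011111
5 | 0011110000

0011110000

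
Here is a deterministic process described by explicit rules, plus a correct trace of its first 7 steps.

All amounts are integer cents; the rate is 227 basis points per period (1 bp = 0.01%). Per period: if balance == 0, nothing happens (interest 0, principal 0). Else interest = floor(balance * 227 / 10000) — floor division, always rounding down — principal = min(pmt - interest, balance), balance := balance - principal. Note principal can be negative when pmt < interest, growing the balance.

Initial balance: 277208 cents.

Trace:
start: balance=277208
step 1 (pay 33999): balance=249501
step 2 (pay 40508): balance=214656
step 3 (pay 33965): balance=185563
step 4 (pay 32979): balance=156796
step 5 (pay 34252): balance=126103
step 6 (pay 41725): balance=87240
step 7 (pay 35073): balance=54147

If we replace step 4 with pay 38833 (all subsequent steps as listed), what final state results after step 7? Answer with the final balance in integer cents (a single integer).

(re-executing from step 4 with the substitution; state before step 4: balance=185563)
step 4 (pay 38833): balance=150942
step 5 (pay 34252): balance=120116
step 6 (pay 41725): balance=81117
step 7 (pay 35073): balance=47885

47885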